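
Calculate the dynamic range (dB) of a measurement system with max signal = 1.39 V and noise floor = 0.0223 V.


Dynamic range = 20 * log10(Vmax / Vnoise).
DR = 20 * log10(1.39 / 0.0223)
DR = 20 * log10(62.33)
DR = 35.89 dB

35.89 dB


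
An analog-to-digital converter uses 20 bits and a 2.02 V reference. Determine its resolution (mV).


The resolution (LSB) of an ADC is Vref / 2^n.
LSB = 2.02 / 2^20
LSB = 2.02 / 1048576
LSB = 1.93e-06 V = 0.00192642 mV

0.00192642 mV


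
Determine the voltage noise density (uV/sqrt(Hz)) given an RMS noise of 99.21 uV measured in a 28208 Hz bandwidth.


Noise spectral density = Vrms / sqrt(BW).
NSD = 99.21 / sqrt(28208)
NSD = 99.21 / 167.9524
NSD = 0.5907 uV/sqrt(Hz)

0.5907 uV/sqrt(Hz)


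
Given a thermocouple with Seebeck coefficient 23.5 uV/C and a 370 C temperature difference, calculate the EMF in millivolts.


The thermocouple output V = sensitivity * dT.
V = 23.5 uV/C * 370 C
V = 8695.0 uV
V = 8.695 mV

8.695 mV


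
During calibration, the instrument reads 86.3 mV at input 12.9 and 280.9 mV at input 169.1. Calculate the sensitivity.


Sensitivity = (y2 - y1) / (x2 - x1).
S = (280.9 - 86.3) / (169.1 - 12.9)
S = 194.6 / 156.2
S = 1.2458 mV/unit

1.2458 mV/unit


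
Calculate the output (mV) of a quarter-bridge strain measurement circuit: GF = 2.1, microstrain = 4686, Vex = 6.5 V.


Quarter bridge output: Vout = (GF * epsilon * Vex) / 4.
Vout = (2.1 * 4686e-6 * 6.5) / 4
Vout = 0.0639639 / 4 V
Vout = 0.01599098 V = 15.991 mV

15.991 mV


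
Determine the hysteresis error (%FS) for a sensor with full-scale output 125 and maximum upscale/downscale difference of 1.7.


Hysteresis = (max difference / full scale) * 100%.
H = (1.7 / 125) * 100
H = 1.36 %FS

1.36 %FS


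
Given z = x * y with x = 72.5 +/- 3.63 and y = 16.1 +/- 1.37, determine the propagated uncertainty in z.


For a product z = x*y, the relative uncertainty is:
uz/z = sqrt((ux/x)^2 + (uy/y)^2)
Relative uncertainties: ux/x = 3.63/72.5 = 0.050069
uy/y = 1.37/16.1 = 0.085093
z = 72.5 * 16.1 = 1167.2
uz = 1167.2 * sqrt(0.050069^2 + 0.085093^2) = 115.243

115.243


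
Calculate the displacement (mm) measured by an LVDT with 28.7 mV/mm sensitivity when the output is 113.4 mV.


Displacement = Vout / sensitivity.
d = 113.4 / 28.7
d = 3.951 mm

3.951 mm


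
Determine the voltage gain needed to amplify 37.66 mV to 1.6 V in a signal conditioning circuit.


Gain = Vout / Vin (converting to same units).
G = 1.6 V / 37.66 mV
G = 1600.0 mV / 37.66 mV
G = 42.49

42.49


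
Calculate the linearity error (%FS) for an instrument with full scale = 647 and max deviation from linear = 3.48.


Linearity error = (max deviation / full scale) * 100%.
Linearity = (3.48 / 647) * 100
Linearity = 0.538 %FS

0.538 %FS


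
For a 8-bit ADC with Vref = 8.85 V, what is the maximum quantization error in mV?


The maximum quantization error is +/- LSB/2.
LSB = Vref / 2^n = 8.85 / 256 = 0.03457031 V
Max error = LSB / 2 = 0.03457031 / 2 = 0.01728516 V
Max error = 17.2852 mV

17.2852 mV


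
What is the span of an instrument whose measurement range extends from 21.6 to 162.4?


Span = upper range - lower range.
Span = 162.4 - (21.6)
Span = 140.8

140.8


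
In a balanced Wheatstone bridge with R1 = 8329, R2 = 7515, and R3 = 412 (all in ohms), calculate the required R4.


At balance: R1*R4 = R2*R3, so R4 = R2*R3/R1.
R4 = 7515 * 412 / 8329
R4 = 3096180 / 8329
R4 = 371.73 ohm

371.73 ohm


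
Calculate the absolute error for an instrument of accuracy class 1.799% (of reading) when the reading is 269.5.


Absolute error = (accuracy% / 100) * reading.
Error = (1.799 / 100) * 269.5
Error = 0.01799 * 269.5
Error = 4.8483

4.8483


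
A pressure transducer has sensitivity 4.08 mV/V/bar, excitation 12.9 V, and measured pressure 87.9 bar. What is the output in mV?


Output = sensitivity * Vex * P.
Vout = 4.08 * 12.9 * 87.9
Vout = 52.632 * 87.9
Vout = 4626.35 mV

4626.35 mV


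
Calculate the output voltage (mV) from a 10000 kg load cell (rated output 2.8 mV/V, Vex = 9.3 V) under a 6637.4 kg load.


Vout = rated_output * Vex * (load / capacity).
Vout = 2.8 * 9.3 * (6637.4 / 10000)
Vout = 2.8 * 9.3 * 0.66374
Vout = 17.284 mV

17.284 mV


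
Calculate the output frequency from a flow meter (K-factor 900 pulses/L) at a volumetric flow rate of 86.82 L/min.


Frequency = K * Q / 60 (converting L/min to L/s).
f = 900 * 86.82 / 60
f = 78138.0 / 60
f = 1302.3 Hz

1302.3 Hz


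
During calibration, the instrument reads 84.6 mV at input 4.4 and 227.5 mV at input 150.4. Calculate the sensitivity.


Sensitivity = (y2 - y1) / (x2 - x1).
S = (227.5 - 84.6) / (150.4 - 4.4)
S = 142.9 / 146.0
S = 0.9788 mV/unit

0.9788 mV/unit


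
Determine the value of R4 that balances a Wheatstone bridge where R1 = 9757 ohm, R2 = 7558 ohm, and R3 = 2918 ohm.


At balance: R1*R4 = R2*R3, so R4 = R2*R3/R1.
R4 = 7558 * 2918 / 9757
R4 = 22054244 / 9757
R4 = 2260.35 ohm

2260.35 ohm


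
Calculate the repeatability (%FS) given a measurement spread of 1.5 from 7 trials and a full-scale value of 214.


Repeatability = (spread / full scale) * 100%.
R = (1.5 / 214) * 100
R = 0.701 %FS

0.701 %FS


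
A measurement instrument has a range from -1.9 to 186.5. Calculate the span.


Span = upper range - lower range.
Span = 186.5 - (-1.9)
Span = 188.4

188.4


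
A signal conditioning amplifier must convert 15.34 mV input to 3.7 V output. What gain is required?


Gain = Vout / Vin (converting to same units).
G = 3.7 V / 15.34 mV
G = 3700.0 mV / 15.34 mV
G = 241.2

241.2


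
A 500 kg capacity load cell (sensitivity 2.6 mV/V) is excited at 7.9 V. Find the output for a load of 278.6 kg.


Vout = rated_output * Vex * (load / capacity).
Vout = 2.6 * 7.9 * (278.6 / 500)
Vout = 2.6 * 7.9 * 0.5572
Vout = 11.445 mV

11.445 mV


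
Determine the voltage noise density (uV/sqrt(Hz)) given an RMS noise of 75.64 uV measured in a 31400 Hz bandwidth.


Noise spectral density = Vrms / sqrt(BW).
NSD = 75.64 / sqrt(31400)
NSD = 75.64 / 177.2005
NSD = 0.4269 uV/sqrt(Hz)

0.4269 uV/sqrt(Hz)


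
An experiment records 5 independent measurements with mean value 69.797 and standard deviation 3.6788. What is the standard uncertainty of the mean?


The standard uncertainty for Type A evaluation is u = s / sqrt(n).
u = 3.6788 / sqrt(5)
u = 3.6788 / 2.2361
u = 1.6452

1.6452


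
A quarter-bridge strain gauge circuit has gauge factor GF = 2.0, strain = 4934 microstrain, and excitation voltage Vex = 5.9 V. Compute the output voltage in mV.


Quarter bridge output: Vout = (GF * epsilon * Vex) / 4.
Vout = (2.0 * 4934e-6 * 5.9) / 4
Vout = 0.0582212 / 4 V
Vout = 0.0145553 V = 14.5553 mV

14.5553 mV


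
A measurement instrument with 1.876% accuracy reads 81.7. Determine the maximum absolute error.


Absolute error = (accuracy% / 100) * reading.
Error = (1.876 / 100) * 81.7
Error = 0.01876 * 81.7
Error = 1.5327

1.5327


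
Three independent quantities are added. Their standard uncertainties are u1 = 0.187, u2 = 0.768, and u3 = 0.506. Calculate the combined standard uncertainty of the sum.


For a sum of independent quantities, uc = sqrt(u1^2 + u2^2 + u3^2).
uc = sqrt(0.187^2 + 0.768^2 + 0.506^2)
uc = sqrt(0.034969 + 0.589824 + 0.256036)
uc = 0.9385

0.9385


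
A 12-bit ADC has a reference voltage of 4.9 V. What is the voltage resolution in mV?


The resolution (LSB) of an ADC is Vref / 2^n.
LSB = 4.9 / 2^12
LSB = 4.9 / 4096
LSB = 0.00119629 V = 1.19628906 mV

1.19628906 mV


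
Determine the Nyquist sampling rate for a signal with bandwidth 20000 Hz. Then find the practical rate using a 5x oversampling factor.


By Nyquist theorem, fs_min = 2 * fmax.
fs_min = 2 * 20000 = 40000 Hz
Practical rate = 5 * fs_min = 5 * 40000 = 200000 Hz

fs_min = 40000 Hz, fs_practical = 200000 Hz


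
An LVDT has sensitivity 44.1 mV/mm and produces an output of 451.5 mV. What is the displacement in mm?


Displacement = Vout / sensitivity.
d = 451.5 / 44.1
d = 10.238 mm

10.238 mm


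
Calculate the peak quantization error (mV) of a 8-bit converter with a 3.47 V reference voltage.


The maximum quantization error is +/- LSB/2.
LSB = Vref / 2^n = 3.47 / 256 = 0.01355469 V
Max error = LSB / 2 = 0.01355469 / 2 = 0.00677734 V
Max error = 6.7773 mV

6.7773 mV


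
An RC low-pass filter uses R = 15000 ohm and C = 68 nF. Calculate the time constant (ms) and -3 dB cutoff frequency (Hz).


Time constant: tau = R * C.
tau = 15000 * 6.80e-08 = 0.00102 s
tau = 1.02 ms
Cutoff frequency: fc = 1 / (2*pi*R*C).
fc = 1 / (2*pi*0.00102) = 156.03 Hz

tau = 1.02 ms, fc = 156.03 Hz


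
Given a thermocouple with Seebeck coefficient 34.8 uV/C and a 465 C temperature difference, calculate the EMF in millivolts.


The thermocouple output V = sensitivity * dT.
V = 34.8 uV/C * 465 C
V = 16182.0 uV
V = 16.182 mV

16.182 mV


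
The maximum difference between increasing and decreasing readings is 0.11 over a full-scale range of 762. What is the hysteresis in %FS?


Hysteresis = (max difference / full scale) * 100%.
H = (0.11 / 762) * 100
H = 0.014 %FS

0.014 %FS


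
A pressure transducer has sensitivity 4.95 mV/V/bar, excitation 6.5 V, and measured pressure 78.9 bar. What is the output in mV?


Output = sensitivity * Vex * P.
Vout = 4.95 * 6.5 * 78.9
Vout = 32.175 * 78.9
Vout = 2538.61 mV

2538.61 mV


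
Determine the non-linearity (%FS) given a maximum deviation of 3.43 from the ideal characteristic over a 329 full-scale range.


Linearity error = (max deviation / full scale) * 100%.
Linearity = (3.43 / 329) * 100
Linearity = 1.043 %FS

1.043 %FS


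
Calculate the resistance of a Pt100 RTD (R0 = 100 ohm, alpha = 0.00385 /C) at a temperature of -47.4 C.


The RTD equation: Rt = R0 * (1 + alpha * T).
Rt = 100 * (1 + 0.00385 * -47.4)
Rt = 100 * (1 + -0.18249)
Rt = 100 * 0.81751
Rt = 81.751 ohm

81.751 ohm


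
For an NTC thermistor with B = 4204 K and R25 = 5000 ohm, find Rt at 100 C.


NTC thermistor equation: Rt = R25 * exp(B * (1/T - 1/T25)).
T in Kelvin: 373.15 K, T25 = 298.15 K
1/T - 1/T25 = 1/373.15 - 1/298.15 = -0.00067413
B * (1/T - 1/T25) = 4204 * -0.00067413 = -2.834
Rt = 5000 * exp(-2.834) = 293.9 ohm

293.9 ohm


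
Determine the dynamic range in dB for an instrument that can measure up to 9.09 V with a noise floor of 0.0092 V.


Dynamic range = 20 * log10(Vmax / Vnoise).
DR = 20 * log10(9.09 / 0.0092)
DR = 20 * log10(988.04)
DR = 59.9 dB

59.9 dB


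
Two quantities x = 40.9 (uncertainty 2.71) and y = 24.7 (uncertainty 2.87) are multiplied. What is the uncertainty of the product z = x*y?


For a product z = x*y, the relative uncertainty is:
uz/z = sqrt((ux/x)^2 + (uy/y)^2)
Relative uncertainties: ux/x = 2.71/40.9 = 0.066259
uy/y = 2.87/24.7 = 0.116194
z = 40.9 * 24.7 = 1010.2
uz = 1010.2 * sqrt(0.066259^2 + 0.116194^2) = 135.127

135.127


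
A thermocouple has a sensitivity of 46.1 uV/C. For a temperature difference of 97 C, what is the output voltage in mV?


The thermocouple output V = sensitivity * dT.
V = 46.1 uV/C * 97 C
V = 4471.7 uV
V = 4.472 mV

4.472 mV


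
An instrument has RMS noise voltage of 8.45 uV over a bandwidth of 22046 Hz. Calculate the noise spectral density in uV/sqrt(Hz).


Noise spectral density = Vrms / sqrt(BW).
NSD = 8.45 / sqrt(22046)
NSD = 8.45 / 148.479
NSD = 0.0569 uV/sqrt(Hz)

0.0569 uV/sqrt(Hz)


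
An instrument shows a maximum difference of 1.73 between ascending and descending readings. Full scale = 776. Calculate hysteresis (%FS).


Hysteresis = (max difference / full scale) * 100%.
H = (1.73 / 776) * 100
H = 0.223 %FS

0.223 %FS


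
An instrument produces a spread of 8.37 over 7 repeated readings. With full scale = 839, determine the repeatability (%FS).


Repeatability = (spread / full scale) * 100%.
R = (8.37 / 839) * 100
R = 0.998 %FS

0.998 %FS


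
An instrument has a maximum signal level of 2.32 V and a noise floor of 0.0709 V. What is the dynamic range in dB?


Dynamic range = 20 * log10(Vmax / Vnoise).
DR = 20 * log10(2.32 / 0.0709)
DR = 20 * log10(32.72)
DR = 30.3 dB

30.3 dB


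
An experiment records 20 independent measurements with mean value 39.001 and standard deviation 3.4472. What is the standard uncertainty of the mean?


The standard uncertainty for Type A evaluation is u = s / sqrt(n).
u = 3.4472 / sqrt(20)
u = 3.4472 / 4.4721
u = 0.7708

0.7708


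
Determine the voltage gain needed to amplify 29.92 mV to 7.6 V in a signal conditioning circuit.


Gain = Vout / Vin (converting to same units).
G = 7.6 V / 29.92 mV
G = 7600.0 mV / 29.92 mV
G = 254.01

254.01


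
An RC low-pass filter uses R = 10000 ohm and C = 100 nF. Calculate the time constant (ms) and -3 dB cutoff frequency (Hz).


Time constant: tau = R * C.
tau = 10000 * 1.00e-07 = 0.001 s
tau = 1.0 ms
Cutoff frequency: fc = 1 / (2*pi*R*C).
fc = 1 / (2*pi*0.001) = 159.15 Hz

tau = 1.0 ms, fc = 159.15 Hz


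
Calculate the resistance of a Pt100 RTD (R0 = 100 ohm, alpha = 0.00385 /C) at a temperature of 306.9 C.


The RTD equation: Rt = R0 * (1 + alpha * T).
Rt = 100 * (1 + 0.00385 * 306.9)
Rt = 100 * (1 + 1.181565)
Rt = 100 * 2.181565
Rt = 218.156 ohm

218.156 ohm


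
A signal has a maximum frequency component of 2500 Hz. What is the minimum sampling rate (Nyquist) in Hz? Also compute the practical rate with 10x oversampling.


By Nyquist theorem, fs_min = 2 * fmax.
fs_min = 2 * 2500 = 5000 Hz
Practical rate = 10 * fs_min = 10 * 5000 = 50000 Hz

fs_min = 5000 Hz, fs_practical = 50000 Hz


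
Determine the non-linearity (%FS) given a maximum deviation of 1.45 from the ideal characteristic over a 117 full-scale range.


Linearity error = (max deviation / full scale) * 100%.
Linearity = (1.45 / 117) * 100
Linearity = 1.239 %FS

1.239 %FS


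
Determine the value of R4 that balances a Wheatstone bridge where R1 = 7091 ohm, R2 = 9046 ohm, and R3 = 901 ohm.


At balance: R1*R4 = R2*R3, so R4 = R2*R3/R1.
R4 = 9046 * 901 / 7091
R4 = 8150446 / 7091
R4 = 1149.41 ohm

1149.41 ohm


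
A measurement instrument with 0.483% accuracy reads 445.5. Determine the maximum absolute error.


Absolute error = (accuracy% / 100) * reading.
Error = (0.483 / 100) * 445.5
Error = 0.00483 * 445.5
Error = 2.1518

2.1518


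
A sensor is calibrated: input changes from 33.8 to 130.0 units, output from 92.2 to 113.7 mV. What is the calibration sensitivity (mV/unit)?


Sensitivity = (y2 - y1) / (x2 - x1).
S = (113.7 - 92.2) / (130.0 - 33.8)
S = 21.5 / 96.2
S = 0.2235 mV/unit

0.2235 mV/unit


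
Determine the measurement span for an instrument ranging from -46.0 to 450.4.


Span = upper range - lower range.
Span = 450.4 - (-46.0)
Span = 496.4

496.4


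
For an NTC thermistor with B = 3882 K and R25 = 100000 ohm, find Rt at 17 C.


NTC thermistor equation: Rt = R25 * exp(B * (1/T - 1/T25)).
T in Kelvin: 290.15 K, T25 = 298.15 K
1/T - 1/T25 = 1/290.15 - 1/298.15 = 9.248e-05
B * (1/T - 1/T25) = 3882 * 9.248e-05 = 0.359
Rt = 100000 * exp(0.359) = 143188.9 ohm

143188.9 ohm


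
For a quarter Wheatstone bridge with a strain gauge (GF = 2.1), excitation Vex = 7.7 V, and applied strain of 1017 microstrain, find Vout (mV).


Quarter bridge output: Vout = (GF * epsilon * Vex) / 4.
Vout = (2.1 * 1017e-6 * 7.7) / 4
Vout = 0.01644489 / 4 V
Vout = 0.00411122 V = 4.1112 mV

4.1112 mV


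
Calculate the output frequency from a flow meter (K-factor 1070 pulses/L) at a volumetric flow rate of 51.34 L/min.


Frequency = K * Q / 60 (converting L/min to L/s).
f = 1070 * 51.34 / 60
f = 54933.8 / 60
f = 915.56 Hz

915.56 Hz


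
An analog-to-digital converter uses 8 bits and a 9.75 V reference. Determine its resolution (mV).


The resolution (LSB) of an ADC is Vref / 2^n.
LSB = 9.75 / 2^8
LSB = 9.75 / 256
LSB = 0.03808594 V = 38.0859375 mV

38.0859375 mV


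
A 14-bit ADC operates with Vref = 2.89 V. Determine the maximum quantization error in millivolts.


The maximum quantization error is +/- LSB/2.
LSB = Vref / 2^n = 2.89 / 16384 = 0.00017639 V
Max error = LSB / 2 = 0.00017639 / 2 = 8.82e-05 V
Max error = 0.0882 mV

0.0882 mV


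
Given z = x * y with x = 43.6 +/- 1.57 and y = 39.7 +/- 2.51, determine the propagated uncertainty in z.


For a product z = x*y, the relative uncertainty is:
uz/z = sqrt((ux/x)^2 + (uy/y)^2)
Relative uncertainties: ux/x = 1.57/43.6 = 0.036009
uy/y = 2.51/39.7 = 0.063224
z = 43.6 * 39.7 = 1730.9
uz = 1730.9 * sqrt(0.036009^2 + 0.063224^2) = 125.941

125.941


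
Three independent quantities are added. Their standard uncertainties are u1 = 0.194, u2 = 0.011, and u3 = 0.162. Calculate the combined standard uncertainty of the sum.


For a sum of independent quantities, uc = sqrt(u1^2 + u2^2 + u3^2).
uc = sqrt(0.194^2 + 0.011^2 + 0.162^2)
uc = sqrt(0.037636 + 0.000121 + 0.026244)
uc = 0.253

0.253


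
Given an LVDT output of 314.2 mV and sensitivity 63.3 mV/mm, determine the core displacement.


Displacement = Vout / sensitivity.
d = 314.2 / 63.3
d = 4.964 mm

4.964 mm


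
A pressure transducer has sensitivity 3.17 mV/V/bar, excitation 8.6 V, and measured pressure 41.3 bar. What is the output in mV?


Output = sensitivity * Vex * P.
Vout = 3.17 * 8.6 * 41.3
Vout = 27.262 * 41.3
Vout = 1125.92 mV

1125.92 mV


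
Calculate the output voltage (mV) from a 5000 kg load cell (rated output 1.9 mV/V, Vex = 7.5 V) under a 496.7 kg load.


Vout = rated_output * Vex * (load / capacity).
Vout = 1.9 * 7.5 * (496.7 / 5000)
Vout = 1.9 * 7.5 * 0.09934
Vout = 1.416 mV

1.416 mV


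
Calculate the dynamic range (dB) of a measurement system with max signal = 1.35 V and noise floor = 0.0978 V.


Dynamic range = 20 * log10(Vmax / Vnoise).
DR = 20 * log10(1.35 / 0.0978)
DR = 20 * log10(13.8)
DR = 22.8 dB

22.8 dB


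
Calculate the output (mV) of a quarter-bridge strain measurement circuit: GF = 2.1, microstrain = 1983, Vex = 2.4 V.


Quarter bridge output: Vout = (GF * epsilon * Vex) / 4.
Vout = (2.1 * 1983e-6 * 2.4) / 4
Vout = 0.00999432 / 4 V
Vout = 0.00249858 V = 2.4986 mV

2.4986 mV


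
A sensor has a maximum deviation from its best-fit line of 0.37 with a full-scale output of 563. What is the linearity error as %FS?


Linearity error = (max deviation / full scale) * 100%.
Linearity = (0.37 / 563) * 100
Linearity = 0.066 %FS

0.066 %FS


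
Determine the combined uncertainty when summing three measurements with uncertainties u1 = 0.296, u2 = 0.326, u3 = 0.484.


For a sum of independent quantities, uc = sqrt(u1^2 + u2^2 + u3^2).
uc = sqrt(0.296^2 + 0.326^2 + 0.484^2)
uc = sqrt(0.087616 + 0.106276 + 0.234256)
uc = 0.6543

0.6543


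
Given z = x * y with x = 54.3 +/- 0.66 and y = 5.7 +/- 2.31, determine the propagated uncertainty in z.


For a product z = x*y, the relative uncertainty is:
uz/z = sqrt((ux/x)^2 + (uy/y)^2)
Relative uncertainties: ux/x = 0.66/54.3 = 0.012155
uy/y = 2.31/5.7 = 0.405263
z = 54.3 * 5.7 = 309.5
uz = 309.5 * sqrt(0.012155^2 + 0.405263^2) = 125.489

125.489


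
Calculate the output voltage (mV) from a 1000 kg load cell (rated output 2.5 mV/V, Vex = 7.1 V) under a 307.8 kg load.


Vout = rated_output * Vex * (load / capacity).
Vout = 2.5 * 7.1 * (307.8 / 1000)
Vout = 2.5 * 7.1 * 0.3078
Vout = 5.463 mV

5.463 mV


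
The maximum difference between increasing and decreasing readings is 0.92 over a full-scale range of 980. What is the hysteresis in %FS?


Hysteresis = (max difference / full scale) * 100%.
H = (0.92 / 980) * 100
H = 0.094 %FS

0.094 %FS


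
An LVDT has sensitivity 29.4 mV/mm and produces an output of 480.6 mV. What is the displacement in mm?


Displacement = Vout / sensitivity.
d = 480.6 / 29.4
d = 16.347 mm

16.347 mm


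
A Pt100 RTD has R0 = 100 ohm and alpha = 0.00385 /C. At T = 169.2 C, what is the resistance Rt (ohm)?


The RTD equation: Rt = R0 * (1 + alpha * T).
Rt = 100 * (1 + 0.00385 * 169.2)
Rt = 100 * (1 + 0.65142)
Rt = 100 * 1.65142
Rt = 165.142 ohm

165.142 ohm


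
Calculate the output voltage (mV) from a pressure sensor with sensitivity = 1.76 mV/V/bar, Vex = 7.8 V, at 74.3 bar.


Output = sensitivity * Vex * P.
Vout = 1.76 * 7.8 * 74.3
Vout = 13.728 * 74.3
Vout = 1019.99 mV

1019.99 mV


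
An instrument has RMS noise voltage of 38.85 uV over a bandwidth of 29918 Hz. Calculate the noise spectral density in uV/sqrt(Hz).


Noise spectral density = Vrms / sqrt(BW).
NSD = 38.85 / sqrt(29918)
NSD = 38.85 / 172.9682
NSD = 0.2246 uV/sqrt(Hz)

0.2246 uV/sqrt(Hz)


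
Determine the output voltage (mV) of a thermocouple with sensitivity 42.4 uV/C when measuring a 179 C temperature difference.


The thermocouple output V = sensitivity * dT.
V = 42.4 uV/C * 179 C
V = 7589.6 uV
V = 7.59 mV

7.59 mV


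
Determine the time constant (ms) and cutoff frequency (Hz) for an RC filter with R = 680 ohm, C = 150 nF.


Time constant: tau = R * C.
tau = 680 * 1.50e-07 = 0.000102 s
tau = 0.102 ms
Cutoff frequency: fc = 1 / (2*pi*R*C).
fc = 1 / (2*pi*0.000102) = 1560.34 Hz

tau = 0.102 ms, fc = 1560.34 Hz


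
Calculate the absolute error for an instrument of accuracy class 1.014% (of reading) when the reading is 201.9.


Absolute error = (accuracy% / 100) * reading.
Error = (1.014 / 100) * 201.9
Error = 0.01014 * 201.9
Error = 2.0473

2.0473


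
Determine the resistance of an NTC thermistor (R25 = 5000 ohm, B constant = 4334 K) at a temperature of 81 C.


NTC thermistor equation: Rt = R25 * exp(B * (1/T - 1/T25)).
T in Kelvin: 354.15 K, T25 = 298.15 K
1/T - 1/T25 = 1/354.15 - 1/298.15 = -0.00053035
B * (1/T - 1/T25) = 4334 * -0.00053035 = -2.2986
Rt = 5000 * exp(-2.2986) = 502.0 ohm

502.0 ohm


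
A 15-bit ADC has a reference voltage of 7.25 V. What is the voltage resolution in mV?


The resolution (LSB) of an ADC is Vref / 2^n.
LSB = 7.25 / 2^15
LSB = 7.25 / 32768
LSB = 0.00022125 V = 0.22125244 mV

0.22125244 mV


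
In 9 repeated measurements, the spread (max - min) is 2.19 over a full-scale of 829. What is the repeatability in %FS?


Repeatability = (spread / full scale) * 100%.
R = (2.19 / 829) * 100
R = 0.264 %FS

0.264 %FS


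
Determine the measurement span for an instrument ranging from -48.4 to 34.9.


Span = upper range - lower range.
Span = 34.9 - (-48.4)
Span = 83.3

83.3


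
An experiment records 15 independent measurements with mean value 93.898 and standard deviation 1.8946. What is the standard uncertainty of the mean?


The standard uncertainty for Type A evaluation is u = s / sqrt(n).
u = 1.8946 / sqrt(15)
u = 1.8946 / 3.873
u = 0.4892

0.4892


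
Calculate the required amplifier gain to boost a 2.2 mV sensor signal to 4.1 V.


Gain = Vout / Vin (converting to same units).
G = 4.1 V / 2.2 mV
G = 4100.0 mV / 2.2 mV
G = 1863.64

1863.64


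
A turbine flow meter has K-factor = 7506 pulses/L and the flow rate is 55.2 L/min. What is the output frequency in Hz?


Frequency = K * Q / 60 (converting L/min to L/s).
f = 7506 * 55.2 / 60
f = 414331.2 / 60
f = 6905.52 Hz

6905.52 Hz


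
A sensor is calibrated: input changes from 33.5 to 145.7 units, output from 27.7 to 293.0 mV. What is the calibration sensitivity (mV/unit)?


Sensitivity = (y2 - y1) / (x2 - x1).
S = (293.0 - 27.7) / (145.7 - 33.5)
S = 265.3 / 112.2
S = 2.3645 mV/unit

2.3645 mV/unit


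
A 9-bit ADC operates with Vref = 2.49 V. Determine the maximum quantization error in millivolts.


The maximum quantization error is +/- LSB/2.
LSB = Vref / 2^n = 2.49 / 512 = 0.00486328 V
Max error = LSB / 2 = 0.00486328 / 2 = 0.00243164 V
Max error = 2.4316 mV

2.4316 mV


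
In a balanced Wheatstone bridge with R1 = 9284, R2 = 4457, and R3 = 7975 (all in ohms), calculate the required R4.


At balance: R1*R4 = R2*R3, so R4 = R2*R3/R1.
R4 = 4457 * 7975 / 9284
R4 = 35544575 / 9284
R4 = 3828.58 ohm

3828.58 ohm


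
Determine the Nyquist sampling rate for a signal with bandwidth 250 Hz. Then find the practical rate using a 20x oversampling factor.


By Nyquist theorem, fs_min = 2 * fmax.
fs_min = 2 * 250 = 500 Hz
Practical rate = 20 * fs_min = 20 * 500 = 10000 Hz

fs_min = 500 Hz, fs_practical = 10000 Hz


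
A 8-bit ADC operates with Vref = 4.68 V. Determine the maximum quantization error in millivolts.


The maximum quantization error is +/- LSB/2.
LSB = Vref / 2^n = 4.68 / 256 = 0.01828125 V
Max error = LSB / 2 = 0.01828125 / 2 = 0.00914062 V
Max error = 9.1406 mV

9.1406 mV


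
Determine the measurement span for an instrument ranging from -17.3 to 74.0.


Span = upper range - lower range.
Span = 74.0 - (-17.3)
Span = 91.3

91.3


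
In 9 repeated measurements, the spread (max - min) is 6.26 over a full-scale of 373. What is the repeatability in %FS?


Repeatability = (spread / full scale) * 100%.
R = (6.26 / 373) * 100
R = 1.678 %FS

1.678 %FS


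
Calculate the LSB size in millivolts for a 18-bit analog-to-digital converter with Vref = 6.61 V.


The resolution (LSB) of an ADC is Vref / 2^n.
LSB = 6.61 / 2^18
LSB = 6.61 / 262144
LSB = 2.522e-05 V = 0.02521515 mV

0.02521515 mV


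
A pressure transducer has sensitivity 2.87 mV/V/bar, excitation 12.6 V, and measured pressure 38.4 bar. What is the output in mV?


Output = sensitivity * Vex * P.
Vout = 2.87 * 12.6 * 38.4
Vout = 36.162 * 38.4
Vout = 1388.62 mV

1388.62 mV


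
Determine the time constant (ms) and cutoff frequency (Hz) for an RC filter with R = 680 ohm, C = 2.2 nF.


Time constant: tau = R * C.
tau = 680 * 2.20e-09 = 1.496e-06 s
tau = 0.0015 ms
Cutoff frequency: fc = 1 / (2*pi*R*C).
fc = 1 / (2*pi*1.496e-06) = 106386.99 Hz

tau = 0.0015 ms, fc = 106386.99 Hz


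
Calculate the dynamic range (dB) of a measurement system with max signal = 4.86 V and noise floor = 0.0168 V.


Dynamic range = 20 * log10(Vmax / Vnoise).
DR = 20 * log10(4.86 / 0.0168)
DR = 20 * log10(289.29)
DR = 49.23 dB

49.23 dB


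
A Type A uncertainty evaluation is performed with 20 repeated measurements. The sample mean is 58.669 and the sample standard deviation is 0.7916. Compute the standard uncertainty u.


The standard uncertainty for Type A evaluation is u = s / sqrt(n).
u = 0.7916 / sqrt(20)
u = 0.7916 / 4.4721
u = 0.177

0.177


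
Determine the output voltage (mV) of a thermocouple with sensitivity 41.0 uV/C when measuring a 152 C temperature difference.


The thermocouple output V = sensitivity * dT.
V = 41.0 uV/C * 152 C
V = 6232.0 uV
V = 6.232 mV

6.232 mV


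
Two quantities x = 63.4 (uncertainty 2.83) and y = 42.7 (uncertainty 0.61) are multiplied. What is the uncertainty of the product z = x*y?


For a product z = x*y, the relative uncertainty is:
uz/z = sqrt((ux/x)^2 + (uy/y)^2)
Relative uncertainties: ux/x = 2.83/63.4 = 0.044637
uy/y = 0.61/42.7 = 0.014286
z = 63.4 * 42.7 = 2707.2
uz = 2707.2 * sqrt(0.044637^2 + 0.014286^2) = 126.879

126.879


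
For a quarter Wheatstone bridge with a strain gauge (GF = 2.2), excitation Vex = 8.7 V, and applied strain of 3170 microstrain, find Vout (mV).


Quarter bridge output: Vout = (GF * epsilon * Vex) / 4.
Vout = (2.2 * 3170e-6 * 8.7) / 4
Vout = 0.0606738 / 4 V
Vout = 0.01516845 V = 15.1684 mV

15.1684 mV


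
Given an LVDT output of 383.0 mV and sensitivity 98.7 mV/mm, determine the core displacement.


Displacement = Vout / sensitivity.
d = 383.0 / 98.7
d = 3.88 mm

3.88 mm


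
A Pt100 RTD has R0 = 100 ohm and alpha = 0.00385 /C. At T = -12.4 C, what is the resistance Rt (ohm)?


The RTD equation: Rt = R0 * (1 + alpha * T).
Rt = 100 * (1 + 0.00385 * -12.4)
Rt = 100 * (1 + -0.04774)
Rt = 100 * 0.95226
Rt = 95.226 ohm

95.226 ohm


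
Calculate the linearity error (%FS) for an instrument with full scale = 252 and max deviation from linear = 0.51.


Linearity error = (max deviation / full scale) * 100%.
Linearity = (0.51 / 252) * 100
Linearity = 0.202 %FS

0.202 %FS


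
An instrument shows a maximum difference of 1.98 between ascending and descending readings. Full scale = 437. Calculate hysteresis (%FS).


Hysteresis = (max difference / full scale) * 100%.
H = (1.98 / 437) * 100
H = 0.453 %FS

0.453 %FS


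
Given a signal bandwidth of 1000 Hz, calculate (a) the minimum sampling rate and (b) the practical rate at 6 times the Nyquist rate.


By Nyquist theorem, fs_min = 2 * fmax.
fs_min = 2 * 1000 = 2000 Hz
Practical rate = 6 * fs_min = 6 * 2000 = 12000 Hz

fs_min = 2000 Hz, fs_practical = 12000 Hz


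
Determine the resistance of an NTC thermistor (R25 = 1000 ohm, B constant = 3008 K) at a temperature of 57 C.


NTC thermistor equation: Rt = R25 * exp(B * (1/T - 1/T25)).
T in Kelvin: 330.15 K, T25 = 298.15 K
1/T - 1/T25 = 1/330.15 - 1/298.15 = -0.00032509
B * (1/T - 1/T25) = 3008 * -0.00032509 = -0.9779
Rt = 1000 * exp(-0.9779) = 376.1 ohm

376.1 ohm


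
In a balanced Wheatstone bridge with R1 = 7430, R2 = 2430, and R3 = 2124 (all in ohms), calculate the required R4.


At balance: R1*R4 = R2*R3, so R4 = R2*R3/R1.
R4 = 2430 * 2124 / 7430
R4 = 5161320 / 7430
R4 = 694.66 ohm

694.66 ohm


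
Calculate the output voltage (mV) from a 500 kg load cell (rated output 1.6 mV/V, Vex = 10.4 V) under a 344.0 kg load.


Vout = rated_output * Vex * (load / capacity).
Vout = 1.6 * 10.4 * (344.0 / 500)
Vout = 1.6 * 10.4 * 0.688
Vout = 11.448 mV

11.448 mV


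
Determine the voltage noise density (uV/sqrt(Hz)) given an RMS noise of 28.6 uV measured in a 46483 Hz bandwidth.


Noise spectral density = Vrms / sqrt(BW).
NSD = 28.6 / sqrt(46483)
NSD = 28.6 / 215.5992
NSD = 0.1327 uV/sqrt(Hz)

0.1327 uV/sqrt(Hz)


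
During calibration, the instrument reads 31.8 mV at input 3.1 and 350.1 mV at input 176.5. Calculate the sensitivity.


Sensitivity = (y2 - y1) / (x2 - x1).
S = (350.1 - 31.8) / (176.5 - 3.1)
S = 318.3 / 173.4
S = 1.8356 mV/unit

1.8356 mV/unit


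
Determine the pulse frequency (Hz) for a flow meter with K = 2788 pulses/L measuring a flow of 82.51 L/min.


Frequency = K * Q / 60 (converting L/min to L/s).
f = 2788 * 82.51 / 60
f = 230037.88 / 60
f = 3833.96 Hz

3833.96 Hz


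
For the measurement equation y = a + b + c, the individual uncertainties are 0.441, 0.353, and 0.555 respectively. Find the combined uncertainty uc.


For a sum of independent quantities, uc = sqrt(u1^2 + u2^2 + u3^2).
uc = sqrt(0.441^2 + 0.353^2 + 0.555^2)
uc = sqrt(0.194481 + 0.124609 + 0.308025)
uc = 0.7919

0.7919


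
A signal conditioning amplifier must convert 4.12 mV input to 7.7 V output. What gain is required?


Gain = Vout / Vin (converting to same units).
G = 7.7 V / 4.12 mV
G = 7700.0 mV / 4.12 mV
G = 1868.93

1868.93


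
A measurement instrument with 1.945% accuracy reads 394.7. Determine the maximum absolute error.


Absolute error = (accuracy% / 100) * reading.
Error = (1.945 / 100) * 394.7
Error = 0.01945 * 394.7
Error = 7.6769

7.6769


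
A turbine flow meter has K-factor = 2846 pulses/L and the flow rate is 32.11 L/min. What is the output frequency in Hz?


Frequency = K * Q / 60 (converting L/min to L/s).
f = 2846 * 32.11 / 60
f = 91385.06 / 60
f = 1523.08 Hz

1523.08 Hz


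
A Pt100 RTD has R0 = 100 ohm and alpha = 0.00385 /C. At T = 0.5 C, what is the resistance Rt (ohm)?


The RTD equation: Rt = R0 * (1 + alpha * T).
Rt = 100 * (1 + 0.00385 * 0.5)
Rt = 100 * (1 + 0.001925)
Rt = 100 * 1.001925
Rt = 100.192 ohm

100.192 ohm


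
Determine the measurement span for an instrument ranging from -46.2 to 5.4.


Span = upper range - lower range.
Span = 5.4 - (-46.2)
Span = 51.6

51.6


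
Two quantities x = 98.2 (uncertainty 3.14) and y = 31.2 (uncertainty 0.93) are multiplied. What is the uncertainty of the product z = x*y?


For a product z = x*y, the relative uncertainty is:
uz/z = sqrt((ux/x)^2 + (uy/y)^2)
Relative uncertainties: ux/x = 3.14/98.2 = 0.031976
uy/y = 0.93/31.2 = 0.029808
z = 98.2 * 31.2 = 3063.8
uz = 3063.8 * sqrt(0.031976^2 + 0.029808^2) = 133.933

133.933


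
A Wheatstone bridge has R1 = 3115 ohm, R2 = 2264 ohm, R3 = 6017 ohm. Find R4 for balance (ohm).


At balance: R1*R4 = R2*R3, so R4 = R2*R3/R1.
R4 = 2264 * 6017 / 3115
R4 = 13622488 / 3115
R4 = 4373.19 ohm

4373.19 ohm


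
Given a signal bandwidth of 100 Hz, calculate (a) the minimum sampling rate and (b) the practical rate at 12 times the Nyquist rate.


By Nyquist theorem, fs_min = 2 * fmax.
fs_min = 2 * 100 = 200 Hz
Practical rate = 12 * fs_min = 12 * 200 = 2400 Hz

fs_min = 200 Hz, fs_practical = 2400 Hz


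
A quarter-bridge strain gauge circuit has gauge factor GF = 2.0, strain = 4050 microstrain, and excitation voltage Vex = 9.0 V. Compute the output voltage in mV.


Quarter bridge output: Vout = (GF * epsilon * Vex) / 4.
Vout = (2.0 * 4050e-6 * 9.0) / 4
Vout = 0.0729 / 4 V
Vout = 0.018225 V = 18.225 mV

18.225 mV


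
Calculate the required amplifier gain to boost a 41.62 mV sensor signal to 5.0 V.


Gain = Vout / Vin (converting to same units).
G = 5.0 V / 41.62 mV
G = 5000.0 mV / 41.62 mV
G = 120.13

120.13


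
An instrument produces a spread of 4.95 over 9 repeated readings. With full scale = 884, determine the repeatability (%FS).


Repeatability = (spread / full scale) * 100%.
R = (4.95 / 884) * 100
R = 0.56 %FS

0.56 %FS


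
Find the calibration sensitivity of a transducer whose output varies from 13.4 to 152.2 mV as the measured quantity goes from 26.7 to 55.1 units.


Sensitivity = (y2 - y1) / (x2 - x1).
S = (152.2 - 13.4) / (55.1 - 26.7)
S = 138.8 / 28.4
S = 4.8873 mV/unit

4.8873 mV/unit


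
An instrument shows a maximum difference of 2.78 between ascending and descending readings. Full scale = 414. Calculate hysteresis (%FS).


Hysteresis = (max difference / full scale) * 100%.
H = (2.78 / 414) * 100
H = 0.671 %FS

0.671 %FS


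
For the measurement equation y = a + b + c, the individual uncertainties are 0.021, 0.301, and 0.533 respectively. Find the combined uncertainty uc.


For a sum of independent quantities, uc = sqrt(u1^2 + u2^2 + u3^2).
uc = sqrt(0.021^2 + 0.301^2 + 0.533^2)
uc = sqrt(0.000441 + 0.090601 + 0.284089)
uc = 0.6125

0.6125


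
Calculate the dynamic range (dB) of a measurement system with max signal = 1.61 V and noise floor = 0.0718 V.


Dynamic range = 20 * log10(Vmax / Vnoise).
DR = 20 * log10(1.61 / 0.0718)
DR = 20 * log10(22.42)
DR = 27.01 dB

27.01 dB


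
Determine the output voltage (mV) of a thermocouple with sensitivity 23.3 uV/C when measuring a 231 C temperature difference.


The thermocouple output V = sensitivity * dT.
V = 23.3 uV/C * 231 C
V = 5382.3 uV
V = 5.382 mV

5.382 mV


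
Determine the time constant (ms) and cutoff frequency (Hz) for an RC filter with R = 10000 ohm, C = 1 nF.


Time constant: tau = R * C.
tau = 10000 * 1.00e-09 = 1e-05 s
tau = 0.01 ms
Cutoff frequency: fc = 1 / (2*pi*R*C).
fc = 1 / (2*pi*1e-05) = 15915.49 Hz

tau = 0.01 ms, fc = 15915.49 Hz


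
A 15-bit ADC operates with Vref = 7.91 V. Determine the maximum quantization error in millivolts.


The maximum quantization error is +/- LSB/2.
LSB = Vref / 2^n = 7.91 / 32768 = 0.00024139 V
Max error = LSB / 2 = 0.00024139 / 2 = 0.0001207 V
Max error = 0.1207 mV

0.1207 mV


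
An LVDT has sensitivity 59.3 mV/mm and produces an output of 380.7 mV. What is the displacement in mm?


Displacement = Vout / sensitivity.
d = 380.7 / 59.3
d = 6.42 mm

6.42 mm


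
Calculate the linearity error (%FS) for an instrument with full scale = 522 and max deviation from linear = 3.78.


Linearity error = (max deviation / full scale) * 100%.
Linearity = (3.78 / 522) * 100
Linearity = 0.724 %FS

0.724 %FS


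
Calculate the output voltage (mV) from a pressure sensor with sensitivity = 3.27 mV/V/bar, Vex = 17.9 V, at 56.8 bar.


Output = sensitivity * Vex * P.
Vout = 3.27 * 17.9 * 56.8
Vout = 58.533 * 56.8
Vout = 3324.67 mV

3324.67 mV


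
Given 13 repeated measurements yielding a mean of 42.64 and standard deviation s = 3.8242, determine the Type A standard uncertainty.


The standard uncertainty for Type A evaluation is u = s / sqrt(n).
u = 3.8242 / sqrt(13)
u = 3.8242 / 3.6056
u = 1.0606

1.0606


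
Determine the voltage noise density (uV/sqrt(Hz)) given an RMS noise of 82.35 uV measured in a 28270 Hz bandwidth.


Noise spectral density = Vrms / sqrt(BW).
NSD = 82.35 / sqrt(28270)
NSD = 82.35 / 168.1368
NSD = 0.4898 uV/sqrt(Hz)

0.4898 uV/sqrt(Hz)


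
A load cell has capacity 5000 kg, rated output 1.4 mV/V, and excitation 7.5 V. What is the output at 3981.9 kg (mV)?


Vout = rated_output * Vex * (load / capacity).
Vout = 1.4 * 7.5 * (3981.9 / 5000)
Vout = 1.4 * 7.5 * 0.79638
Vout = 8.362 mV

8.362 mV


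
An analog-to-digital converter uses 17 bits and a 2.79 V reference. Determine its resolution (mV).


The resolution (LSB) of an ADC is Vref / 2^n.
LSB = 2.79 / 2^17
LSB = 2.79 / 131072
LSB = 2.129e-05 V = 0.02128601 mV

0.02128601 mV


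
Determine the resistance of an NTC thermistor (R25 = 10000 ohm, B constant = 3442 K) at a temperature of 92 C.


NTC thermistor equation: Rt = R25 * exp(B * (1/T - 1/T25)).
T in Kelvin: 365.15 K, T25 = 298.15 K
1/T - 1/T25 = 1/365.15 - 1/298.15 = -0.00061542
B * (1/T - 1/T25) = 3442 * -0.00061542 = -2.1183
Rt = 10000 * exp(-2.1183) = 1202.4 ohm

1202.4 ohm


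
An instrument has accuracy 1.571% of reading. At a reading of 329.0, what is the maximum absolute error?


Absolute error = (accuracy% / 100) * reading.
Error = (1.571 / 100) * 329.0
Error = 0.01571 * 329.0
Error = 5.1686

5.1686


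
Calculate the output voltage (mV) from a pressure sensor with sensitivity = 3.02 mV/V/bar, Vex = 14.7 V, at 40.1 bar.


Output = sensitivity * Vex * P.
Vout = 3.02 * 14.7 * 40.1
Vout = 44.394 * 40.1
Vout = 1780.2 mV

1780.2 mV


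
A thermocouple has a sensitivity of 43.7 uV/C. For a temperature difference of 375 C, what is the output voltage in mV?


The thermocouple output V = sensitivity * dT.
V = 43.7 uV/C * 375 C
V = 16387.5 uV
V = 16.387 mV

16.387 mV


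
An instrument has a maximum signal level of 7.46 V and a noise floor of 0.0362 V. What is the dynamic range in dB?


Dynamic range = 20 * log10(Vmax / Vnoise).
DR = 20 * log10(7.46 / 0.0362)
DR = 20 * log10(206.08)
DR = 46.28 dB

46.28 dB


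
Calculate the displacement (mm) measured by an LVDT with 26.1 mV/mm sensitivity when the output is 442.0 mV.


Displacement = Vout / sensitivity.
d = 442.0 / 26.1
d = 16.935 mm

16.935 mm


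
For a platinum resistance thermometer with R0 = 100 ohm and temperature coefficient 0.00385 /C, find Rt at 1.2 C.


The RTD equation: Rt = R0 * (1 + alpha * T).
Rt = 100 * (1 + 0.00385 * 1.2)
Rt = 100 * (1 + 0.00462)
Rt = 100 * 1.00462
Rt = 100.462 ohm

100.462 ohm


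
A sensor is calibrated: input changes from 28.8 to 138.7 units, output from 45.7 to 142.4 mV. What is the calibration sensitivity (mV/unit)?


Sensitivity = (y2 - y1) / (x2 - x1).
S = (142.4 - 45.7) / (138.7 - 28.8)
S = 96.7 / 109.9
S = 0.8799 mV/unit

0.8799 mV/unit


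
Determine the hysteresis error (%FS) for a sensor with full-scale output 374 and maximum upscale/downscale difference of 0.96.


Hysteresis = (max difference / full scale) * 100%.
H = (0.96 / 374) * 100
H = 0.257 %FS

0.257 %FS


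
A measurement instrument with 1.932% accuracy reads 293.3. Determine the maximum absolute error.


Absolute error = (accuracy% / 100) * reading.
Error = (1.932 / 100) * 293.3
Error = 0.01932 * 293.3
Error = 5.6666

5.6666


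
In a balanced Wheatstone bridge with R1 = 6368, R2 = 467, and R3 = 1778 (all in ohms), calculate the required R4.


At balance: R1*R4 = R2*R3, so R4 = R2*R3/R1.
R4 = 467 * 1778 / 6368
R4 = 830326 / 6368
R4 = 130.39 ohm

130.39 ohm


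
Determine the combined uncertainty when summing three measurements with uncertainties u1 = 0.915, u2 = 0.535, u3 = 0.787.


For a sum of independent quantities, uc = sqrt(u1^2 + u2^2 + u3^2).
uc = sqrt(0.915^2 + 0.535^2 + 0.787^2)
uc = sqrt(0.837225 + 0.286225 + 0.619369)
uc = 1.3202

1.3202
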